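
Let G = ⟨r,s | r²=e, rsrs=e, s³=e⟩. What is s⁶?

Compute successive powers of s, reducing at each step:
  s²: s · s = s²
  s³: (s²) · s = e
  s⁴: e · s = s
  s⁵: s · s = s²
  s⁶: (s²) · s = e

Answer: e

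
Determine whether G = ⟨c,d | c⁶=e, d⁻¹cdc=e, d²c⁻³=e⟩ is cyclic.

Every cyclic group is abelian. But c·d = cd while d·c = c²d⁻¹, so c·d ≠ d·c and G is not abelian. Hence G is not cyclic.

Answer: No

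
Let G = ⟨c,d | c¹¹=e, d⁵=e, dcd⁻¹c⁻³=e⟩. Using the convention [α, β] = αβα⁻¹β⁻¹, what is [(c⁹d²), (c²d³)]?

[(c⁹d²), (c²d³)] = (c⁹d²)·(c²d³)·(c⁹d²)⁻¹·(c²d³)⁻¹.
  (c⁹d²) · (c²d³) = c⁵
  (c⁵) · (c¹⁰d³) = c⁴d³
  (c⁴d³) · (c⁴d²) = c²

Answer: c²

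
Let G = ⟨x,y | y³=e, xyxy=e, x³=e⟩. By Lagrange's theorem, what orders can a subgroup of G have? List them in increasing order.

|G| = 12 = 2² · 3. By Lagrange's theorem the order of any subgroup divides 12; the divisors of 12 are 1, 2, 3, 4, 6, 12.

Answer: 1, 2, 3, 4, 6, 12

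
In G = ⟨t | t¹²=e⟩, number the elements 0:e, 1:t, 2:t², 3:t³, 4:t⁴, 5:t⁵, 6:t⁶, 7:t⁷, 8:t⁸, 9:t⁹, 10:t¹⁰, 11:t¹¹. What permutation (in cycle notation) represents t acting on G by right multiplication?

(0 1 2 3 4 5 6 7 8 9 10 11)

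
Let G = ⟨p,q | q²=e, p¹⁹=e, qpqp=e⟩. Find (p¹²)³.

Compute successive powers of (p¹²), reducing at each step:
  (p¹²)²: (p¹²) · p¹² = p⁵
  (p¹²)³: (p⁵) · p¹² = p¹⁷

Answer: p¹⁷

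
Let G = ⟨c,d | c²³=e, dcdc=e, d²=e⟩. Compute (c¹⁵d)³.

Compute successive powers of (c¹⁵d), reducing at each step:
  (c¹⁵d)²: (c¹⁵d) · c¹⁵ = d;   d · d = e
  (c¹⁵d)³: e · c¹⁵ = c¹⁵;   (c¹⁵) · d = c¹⁵d

Answer: c¹⁵d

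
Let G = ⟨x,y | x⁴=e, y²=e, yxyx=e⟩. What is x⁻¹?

The order of x is 4 (smallest k with xᵏ = e), so x⁻¹ = x³ = x³.
Check: x · (x³) → x · x³ = e, giving e as required.

Answer: x³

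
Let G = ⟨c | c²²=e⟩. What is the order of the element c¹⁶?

Compute successive powers until reaching e:
  (c¹⁶)¹ = c¹⁶, (c¹⁶)² = c¹⁰, (c¹⁶)³ = c⁴, (c¹⁶)⁴ = c²⁰, (c¹⁶)⁵ = c¹⁴, (c¹⁶)⁶ = c⁸, (c¹⁶)⁷ = c², (c¹⁶)⁸ = c¹⁸, (c¹⁶)⁹ = c¹², (c¹⁶)¹⁰ = c⁶, (c¹⁶)¹¹ = e.
The smallest positive k with (c¹⁶)ᵏ = e is 11.

Answer: 11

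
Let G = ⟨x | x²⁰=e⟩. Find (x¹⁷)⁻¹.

The order of (x¹⁷) is 20 (smallest k with (x¹⁷)ᵏ = e), so (x¹⁷)⁻¹ = (x¹⁷)¹⁹ = x³.
Check: (x¹⁷) · (x³) → (x¹⁷) · x³ = e, giving e as required.

Answer: x³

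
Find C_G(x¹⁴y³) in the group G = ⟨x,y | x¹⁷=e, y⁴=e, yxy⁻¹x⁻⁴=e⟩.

⟨x¹⁴y³⟩ ⊆ C_G(x¹⁴y³) since powers of x¹⁴y³ commute with x¹⁴y³; so |C_G(x¹⁴y³)| ≥ |⟨x¹⁴y³⟩| = 4.
By orbit–stabilizer, |C_G(x¹⁴y³)| = |G| / |conj. class of x¹⁴y³| = 68 / 17 = 4.
The 4 elements commuting with x¹⁴y³ are {e, x¹²y, x⁹y², x¹⁴y³}.

Answer: {e, x¹²y, x⁹y², x¹⁴y³}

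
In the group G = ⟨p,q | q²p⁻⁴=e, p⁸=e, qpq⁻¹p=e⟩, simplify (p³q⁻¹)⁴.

Compute successive powers of (p³q⁻¹), reducing at each step:
  (p³q⁻¹)²: (p³q⁻¹) · p³ = q⁻¹;   (q⁻¹) · q⁻¹ = p⁴
  (p³q⁻¹)³: (p⁴) · p³ = p⁷;   (p⁷) · q⁻¹ = p³q
  (p³q⁻¹)⁴: (p³q) · p³ = q;   q · q⁻¹ = e

Answer: e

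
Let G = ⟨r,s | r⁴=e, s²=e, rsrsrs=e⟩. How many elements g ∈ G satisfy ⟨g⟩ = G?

⟨g⟩ = G would require ord(g) = |G| = 24, but the maximum element order in G is 4 < 24. So G is not cyclic and no single element generates it: the count is 0.

Answer: 0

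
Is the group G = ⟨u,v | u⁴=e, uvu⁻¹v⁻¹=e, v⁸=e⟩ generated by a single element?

|G| = 32, but the maximum element order in G is 8 < 32. No single element generates all of G, so G is not cyclic.

Answer: No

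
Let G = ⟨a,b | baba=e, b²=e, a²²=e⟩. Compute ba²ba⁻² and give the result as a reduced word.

Multiply left to right, reducing at each step:
  b · a² = a²⁰b
  (a²⁰b) · b = a²⁰
  (a²⁰) · a⁻² = a¹⁸

Answer: a¹⁸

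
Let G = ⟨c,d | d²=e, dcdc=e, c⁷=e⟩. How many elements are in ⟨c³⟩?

|⟨c³⟩| equals the order of c³. Compute successive powers until reaching e:
  (c³)¹ = c³, (c³)² = c⁶, (c³)³ = c², (c³)⁴ = c⁵, (c³)⁵ = c, (c³)⁶ = c⁴, (c³)⁷ = e.
The smallest positive k with (c³)ᵏ = e is 7, so |⟨c³⟩| = 7.

Answer: 7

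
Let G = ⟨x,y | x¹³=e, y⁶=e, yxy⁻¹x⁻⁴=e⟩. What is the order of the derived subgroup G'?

G' = [G, G] is generated by all commutators. The generator-pair commutators are: [x, y] = x¹⁰.
The subgroup they normally generate is {e, x, x², x³, x⁴, x⁵, x⁶, x⁷, x⁸, x⁹, x¹⁰, x¹¹, x¹²}, of order 13.
Check: |G/G'| = 78/13 = 6 is the order of the abelianisation.

Answer: 13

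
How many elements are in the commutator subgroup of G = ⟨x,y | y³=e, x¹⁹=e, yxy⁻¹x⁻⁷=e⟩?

G' = [G, G] is generated by all commutators. The generator-pair commutators are: [x, y] = x¹³.
The subgroup they normally generate is {e, x, x², x³, x⁴, x⁵, x⁶, x⁷, x⁸, x⁹, x¹⁰, x¹¹, x¹², x¹³, x¹⁴, x¹⁵, x¹⁶, x¹⁷, x¹⁸}, of order 19.
Check: |G/G'| = 57/19 = 3 is the order of the abelianisation.

Answer: 19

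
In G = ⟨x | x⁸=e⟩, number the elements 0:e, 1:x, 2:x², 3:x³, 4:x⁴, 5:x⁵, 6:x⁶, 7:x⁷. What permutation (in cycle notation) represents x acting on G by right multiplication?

(0 1 2 3 4 5 6 7)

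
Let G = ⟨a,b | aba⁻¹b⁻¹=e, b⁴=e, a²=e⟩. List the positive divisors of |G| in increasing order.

|G| = 8 = 2³. By Lagrange's theorem the order of any subgroup divides 8; the divisors of 8 are 1, 2, 4, 8.

Answer: 1, 2, 4, 8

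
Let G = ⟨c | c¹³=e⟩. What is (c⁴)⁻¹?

The order of (c⁴) is 13 (smallest k with (c⁴)ᵏ = e), so (c⁴)⁻¹ = (c⁴)¹² = c⁹.
Check: (c⁴) · (c⁹) → (c⁴) · c⁹ = e, giving e as required.

Answer: c⁹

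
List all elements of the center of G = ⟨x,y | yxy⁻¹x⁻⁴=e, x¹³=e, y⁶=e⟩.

An element z ∈ Z(G) iff z commutes with every generator.
For example e is central: e·x = x = x·e; e·y = y = y·e.
Whereas x ∉ Z(G) since x·y = xy ≠ x⁴y = y·x.
Checking each of the 78 elements this way gives Z(G) = {e}, of order 1.

Answer: {e}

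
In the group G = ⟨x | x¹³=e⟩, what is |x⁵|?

Compute successive powers until reaching e:
  (x⁵)¹ = x⁵, (x⁵)² = x¹⁰, (x⁵)³ = x², (x⁵)⁴ = x⁷, (x⁵)⁵ = x¹², (x⁵)⁶ = x⁴, (x⁵)⁷ = x⁹, (x⁵)⁸ = x, (x⁵)⁹ = x⁶, (x⁵)¹⁰ = x¹¹, (x⁵)¹¹ = x³, (x⁵)¹² = x⁸, (x⁵)¹³ = e.
The smallest positive k with (x⁵)ᵏ = e is 13.

Answer: 13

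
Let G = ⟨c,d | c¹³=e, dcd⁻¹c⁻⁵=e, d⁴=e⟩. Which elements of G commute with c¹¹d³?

⟨c¹¹d³⟩ ⊆ C_G(c¹¹d³) since powers of c¹¹d³ commute with c¹¹d³; so |C_G(c¹¹d³)| ≥ |⟨c¹¹d³⟩| = 4.
By orbit–stabilizer, |C_G(c¹¹d³)| = |G| / |conj. class of c¹¹d³| = 52 / 13 = 4.
The 4 elements commuting with c¹¹d³ are {e, c¹⁰d, c⁸d², c¹¹d³}.

Answer: {e, c¹⁰d, c⁸d², c¹¹d³}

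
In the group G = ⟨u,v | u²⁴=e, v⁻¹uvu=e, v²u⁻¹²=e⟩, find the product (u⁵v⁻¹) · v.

Compute (u⁵v⁻¹) · v by multiplying left to right and reducing via the relations at each step:
  (u⁵v⁻¹) · v = u⁵

Answer: u⁵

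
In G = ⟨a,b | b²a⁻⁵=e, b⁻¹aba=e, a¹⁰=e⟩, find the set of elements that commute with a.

⟨a⟩ ⊆ C_G(a) since powers of a commute with a; so |C_G(a)| ≥ |⟨a⟩| = 10.
By orbit–stabilizer, |C_G(a)| = |G| / |conj. class of a| = 20 / 2 = 10.
The 10 elements commuting with a are {e, a, a², a³, a⁴, a⁵, a⁶, a⁷, a⁸, a⁹}.

Answer: {e, a, a², a³, a⁴, a⁵, a⁶, a⁷, a⁸, a⁹}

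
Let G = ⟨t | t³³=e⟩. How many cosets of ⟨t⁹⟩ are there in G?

First find ord(t⁹) by computing successive powers:
  (t⁹)¹ = t⁹, (t⁹)² = t¹⁸, (t⁹)³ = t²⁷, (t⁹)⁴ = t³, (t⁹)⁵ = t¹², (t⁹)⁶ = t²¹, (t⁹)⁷ = t³⁰, (t⁹)⁸ = t⁶, (t⁹)⁹ = t¹⁵, (t⁹)¹⁰ = t²⁴, (t⁹)¹¹ = e.
So |⟨t⁹⟩| = ord(t⁹) = 11. With |G| = 33, by Lagrange [G : ⟨t⁹⟩] = 33/11 = 3.

Answer: 3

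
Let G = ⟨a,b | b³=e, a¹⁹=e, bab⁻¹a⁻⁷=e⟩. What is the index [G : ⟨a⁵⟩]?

First find ord(a⁵) by computing successive powers:
  (a⁵)¹ = a⁵, (a⁵)² = a¹⁰, (a⁵)³ = a¹⁵, (a⁵)⁴ = a, (a⁵)⁵ = a⁶, (a⁵)⁶ = a¹¹, (a⁵)⁷ = a¹⁶, (a⁵)⁸ = a², (a⁵)⁹ = a⁷, (a⁵)¹⁰ = a¹², (a⁵)¹¹ = a¹⁷, (a⁵)¹² = a³, (a⁵)¹³ = a⁸, (a⁵)¹⁴ = a¹³, (a⁵)¹⁵ = a¹⁸, (a⁵)¹⁶ = a⁴, (a⁵)¹⁷ = a⁹, (a⁵)¹⁸ = a¹⁴, (a⁵)¹⁹ = e.
So |⟨a⁵⟩| = ord(a⁵) = 19. With |G| = 57, by Lagrange [G : ⟨a⁵⟩] = 57/19 = 3.

Answer: 3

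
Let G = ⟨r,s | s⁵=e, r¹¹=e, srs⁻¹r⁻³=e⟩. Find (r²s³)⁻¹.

The order of (r²s³) is 5 (smallest k with (r²s³)ᵏ = e), so (r²s³)⁻¹ = (r²s³)⁴ = r⁴s².
Check: (r²s³) · (r⁴s²) → (r²s³) · r⁴ = s³;   (s³) · s² = e, giving e as required.

Answer: r⁴s²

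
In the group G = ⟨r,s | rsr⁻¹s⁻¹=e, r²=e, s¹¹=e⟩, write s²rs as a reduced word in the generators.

Multiply left to right, reducing at each step:
  (s²) · r = rs²
  (rs²) · s = rs³

Answer: rs³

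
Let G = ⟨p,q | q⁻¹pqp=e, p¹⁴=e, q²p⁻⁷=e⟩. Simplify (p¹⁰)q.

Compute (p¹⁰) · q by multiplying left to right and reducing via the relations at each step:
  (p¹⁰) · q = p³q⁻¹

Answer: p³q⁻¹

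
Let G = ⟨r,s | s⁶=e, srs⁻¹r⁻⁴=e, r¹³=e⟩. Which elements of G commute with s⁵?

⟨s⁵⟩ ⊆ C_G(s⁵) since powers of s⁵ commute with s⁵; so |C_G(s⁵)| ≥ |⟨s⁵⟩| = 6.
By orbit–stabilizer, |C_G(s⁵)| = |G| / |conj. class of s⁵| = 78 / 13 = 6.
The 6 elements commuting with s⁵ are {e, s, s², s³, s⁴, s⁵}.

Answer: {e, s, s², s³, s⁴, s⁵}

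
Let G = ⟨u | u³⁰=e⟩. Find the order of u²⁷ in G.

Compute successive powers until reaching e:
  (u²⁷)¹ = u²⁷, (u²⁷)² = u²⁴, (u²⁷)³ = u²¹, (u²⁷)⁴ = u¹⁸, (u²⁷)⁵ = u¹⁵, (u²⁷)⁶ = u¹², (u²⁷)⁷ = u⁹, (u²⁷)⁸ = u⁶, (u²⁷)⁹ = u³, (u²⁷)¹⁰ = e.
The smallest positive k with (u²⁷)ᵏ = e is 10.

Answer: 10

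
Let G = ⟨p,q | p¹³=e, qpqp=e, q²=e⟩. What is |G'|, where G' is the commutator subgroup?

G' = [G, G] is generated by all commutators. The generator-pair commutators are: [p, q] = p².
The subgroup they normally generate is {e, p, p², p³, p⁴, p⁵, p⁶, p⁷, p⁸, p⁹, p¹⁰, p¹¹, p¹²}, of order 13.
Check: |G/G'| = 26/13 = 2 is the order of the abelianisation.

Answer: 13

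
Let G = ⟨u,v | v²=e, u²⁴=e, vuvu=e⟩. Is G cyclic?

Every cyclic group is abelian. But u·v = uv while v·u = u²³v, so u·v ≠ v·u and G is not abelian. Hence G is not cyclic.

Answer: No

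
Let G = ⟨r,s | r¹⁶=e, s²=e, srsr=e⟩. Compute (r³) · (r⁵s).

Compute (r³) · (r⁵s) by multiplying left to right and reducing via the relations at each step:
  (r³) · r⁵ = r⁸
  (r⁸) · s = r⁸s

Answer: r⁸s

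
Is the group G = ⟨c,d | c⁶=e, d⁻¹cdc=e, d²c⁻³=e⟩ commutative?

c·d = cd but d·c = c²d⁻¹, so c·d ≠ d·c and G is not abelian.

Answer: No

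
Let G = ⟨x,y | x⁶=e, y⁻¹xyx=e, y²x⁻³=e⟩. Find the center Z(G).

An element z ∈ Z(G) iff z commutes with every generator.
For example x³ is central: (x³)·x = x⁴ = x·(x³); (x³)·y = y⁻¹ = y·(x³).
Whereas x ∉ Z(G) since x·y = xy ≠ x²y⁻¹ = y·x.
Checking each of the 12 elements this way gives Z(G) = {e, x³}, of order 2.

Answer: {e, x³}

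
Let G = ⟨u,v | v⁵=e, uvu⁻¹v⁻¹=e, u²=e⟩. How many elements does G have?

Enumerate words in the generators, reducing via the relations: the distinct elements are
  {e, u, v, uv, v², v³, v⁴, uv², uv³, uv⁴}.
No further products give new elements, so |G| = 10.

Answer: 10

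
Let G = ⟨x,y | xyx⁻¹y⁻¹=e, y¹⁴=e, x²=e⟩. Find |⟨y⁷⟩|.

|⟨y⁷⟩| equals the order of y⁷. Compute successive powers until reaching e:
  (y⁷)¹ = y⁷, (y⁷)² = e.
The smallest positive k with (y⁷)ᵏ = e is 2, so |⟨y⁷⟩| = 2.

Answer: 2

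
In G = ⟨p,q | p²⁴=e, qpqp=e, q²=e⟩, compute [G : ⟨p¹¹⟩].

First find ord(p¹¹) by computing successive powers:
  (p¹¹)¹ = p¹¹, (p¹¹)² = p²², (p¹¹)³ = p⁹, (p¹¹)⁴ = p²⁰, (p¹¹)⁵ = p⁷, (p¹¹)⁶ = p¹⁸, (p¹¹)⁷ = p⁵, (p¹¹)⁸ = p¹⁶, (p¹¹)⁹ = p³, (p¹¹)¹⁰ = p¹⁴, (p¹¹)¹¹ = p, (p¹¹)¹² = p¹², (p¹¹)¹³ = p²³, (p¹¹)¹⁴ = p¹⁰, (p¹¹)¹⁵ = p²¹, (p¹¹)¹⁶ = p⁸, (p¹¹)¹⁷ = p¹⁹, (p¹¹)¹⁸ = p⁶, (p¹¹)¹⁹ = p¹⁷, (p¹¹)²⁰ = p⁴, (p¹¹)²¹ = p¹⁵, (p¹¹)²² = p², (p¹¹)²³ = p¹³, (p¹¹)²⁴ = e.
So |⟨p¹¹⟩| = ord(p¹¹) = 24. With |G| = 48, by Lagrange [G : ⟨p¹¹⟩] = 48/24 = 2.

Answer: 2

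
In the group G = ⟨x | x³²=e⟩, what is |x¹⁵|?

Compute successive powers until reaching e:
  (x¹⁵)¹ = x¹⁵, (x¹⁵)² = x³⁰, (x¹⁵)³ = x¹³, (x¹⁵)⁴ = x²⁸, (x¹⁵)⁵ = x¹¹, (x¹⁵)⁶ = x²⁶, (x¹⁵)⁷ = x⁹, (x¹⁵)⁸ = x²⁴, (x¹⁵)⁹ = x⁷, (x¹⁵)¹⁰ = x²², (x¹⁵)¹¹ = x⁵, (x¹⁵)¹² = x²⁰, (x¹⁵)¹³ = x³, (x¹⁵)¹⁴ = x¹⁸, (x¹⁵)¹⁵ = x, (x¹⁵)¹⁶ = x¹⁶, (x¹⁵)¹⁷ = x³¹, (x¹⁵)¹⁸ = x¹⁴, (x¹⁵)¹⁹ = x²⁹, (x¹⁵)²⁰ = x¹², (x¹⁵)²¹ = x²⁷, (x¹⁵)²² = x¹⁰, (x¹⁵)²³ = x²⁵, (x¹⁵)²⁴ = x⁸, (x¹⁵)²⁵ = x²³, (x¹⁵)²⁶ = x⁶, (x¹⁵)²⁷ = x²¹, (x¹⁵)²⁸ = x⁴, (x¹⁵)²⁹ = x¹⁹, (x¹⁵)³⁰ = x², (x¹⁵)³¹ = x¹⁷, (x¹⁵)³² = e.
The smallest positive k with (x¹⁵)ᵏ = e is 32.

Answer: 32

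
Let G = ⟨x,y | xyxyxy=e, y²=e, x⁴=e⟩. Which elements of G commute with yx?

⟨yx⟩ ⊆ C_G(yx) since powers of yx commute with yx; so |C_G(yx)| ≥ |⟨yx⟩| = 3.
By orbit–stabilizer, |C_G(yx)| = |G| / |conj. class of yx| = 24 / 8 = 3.
The 3 elements commuting with yx are {e, x³y, yx}.

Answer: {e, x³y, yx}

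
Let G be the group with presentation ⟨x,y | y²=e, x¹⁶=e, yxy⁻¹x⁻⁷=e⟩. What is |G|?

Enumerate words in the generators, reducing via the relations: the distinct elements are
  {e, x, y, xy, x², x³, x⁴, x⁵, x⁶, x⁷, x⁸, x⁹, x²y, x³y, x¹², x¹³, x¹¹, x¹⁰, x¹⁴, x¹⁵, x⁴y, x⁵y, x⁶y, x⁷y, x⁸y, x⁹y, x¹²y, x¹³y, x¹¹y, x¹⁰y, x¹⁴y, x¹⁵y}.
No further products give new elements, so |G| = 32.

Answer: 32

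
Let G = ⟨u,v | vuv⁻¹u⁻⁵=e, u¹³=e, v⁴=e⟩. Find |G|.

Enumerate words in the generators, reducing via the relations: the distinct elements are
  {e, u, v, uv, u², u³, u⁴, u⁵, u⁶, u⁷, u⁸, u⁹, v², v³, uv², uv³, u²v, u³v, u¹², u¹¹, u¹⁰, u⁴v, u⁵v, u⁶v, u⁷v, u⁸v, u⁹v, u²v², u²v³, u³v², u³v³, u¹²v, u¹¹v, u¹⁰v, u⁴v², u⁴v³, u⁵v², u⁵v³, u⁶v², u⁶v³, u⁷v², u⁷v³, u⁸v², u⁸v³, u⁹v², u⁹v³, u¹²v², u¹²v³, u¹¹v², u¹¹v³, u¹⁰v², u¹⁰v³}.
No further products give new elements, so |G| = 52.

Answer: 52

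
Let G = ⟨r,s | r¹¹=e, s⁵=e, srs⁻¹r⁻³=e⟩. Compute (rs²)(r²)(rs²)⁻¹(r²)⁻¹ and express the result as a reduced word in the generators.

[(rs²), (r²)] = (rs²)·(r²)·(rs²)⁻¹·(r²)⁻¹.
  (rs²) · (r²) = r⁸s²
  (r⁸s²) · (r⁶s³) = r⁷
  (r⁷) · (r⁹) = r⁵

Answer: r⁵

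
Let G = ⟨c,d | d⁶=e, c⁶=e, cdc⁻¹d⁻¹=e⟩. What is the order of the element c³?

Compute successive powers until reaching e:
  (c³)¹ = c³, (c³)² = e.
The smallest positive k with (c³)ᵏ = e is 2.

Answer: 2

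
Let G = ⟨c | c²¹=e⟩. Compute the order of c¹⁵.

Compute successive powers until reaching e:
  (c¹⁵)¹ = c¹⁵, (c¹⁵)² = c⁹, (c¹⁵)³ = c³, (c¹⁵)⁴ = c¹⁸, (c¹⁵)⁵ = c¹², (c¹⁵)⁶ = c⁶, (c¹⁵)⁷ = e.
The smallest positive k with (c¹⁵)ᵏ = e is 7.

Answer: 7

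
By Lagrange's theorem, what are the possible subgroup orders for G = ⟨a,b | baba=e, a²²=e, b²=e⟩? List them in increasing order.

|G| = 44 = 2² · 11. By Lagrange's theorem the order of any subgroup divides 44; the divisors of 44 are 1, 2, 4, 11, 22, 44.

Answer: 1, 2, 4, 11, 22, 44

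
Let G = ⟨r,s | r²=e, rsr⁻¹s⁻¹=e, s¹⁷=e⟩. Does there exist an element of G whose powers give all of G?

|G| = 34. The element rs has order 34 (its powers give 34 distinct elements), so ⟨rs⟩ = G and G is cyclic.

Answer: Yes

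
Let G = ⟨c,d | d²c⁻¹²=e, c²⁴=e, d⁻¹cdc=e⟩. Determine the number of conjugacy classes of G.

The conjugacy classes (representative and size) are:
  [e] (size 1), [c] (size 2), [c²] (size 2), [c³] (size 2), [c⁴] (size 2), [c⁵] (size 2), [c¹⁸] (size 2), [c⁷] (size 2), [c¹⁶] (size 2), [c¹⁵] (size 2), [c¹⁴] (size 2), [c¹³] (size 2), [c¹²] (size 1), [c⁶d] (size 12), [c⁵d⁻¹] (size 12).
Class equation: 1 + 2 + 2 + 2 + 2 + 2 + 2 + 2 + 2 + 2 + 2 + 2 + 1 + 12 + 12 = 48 = |G|. So G has 15 conjugacy classes.

Answer: 15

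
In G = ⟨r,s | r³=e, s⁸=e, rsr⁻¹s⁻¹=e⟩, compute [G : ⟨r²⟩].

First find ord(r²) by computing successive powers:
  (r²)¹ = r², (r²)² = r, (r²)³ = e.
So |⟨r²⟩| = ord(r²) = 3. With |G| = 24, by Lagrange [G : ⟨r²⟩] = 24/3 = 8.

Answer: 8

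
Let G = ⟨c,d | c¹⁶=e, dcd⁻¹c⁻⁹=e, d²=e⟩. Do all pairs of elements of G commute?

c·d = cd but d·c = c⁹d, so c·d ≠ d·c and G is not abelian.

Answer: No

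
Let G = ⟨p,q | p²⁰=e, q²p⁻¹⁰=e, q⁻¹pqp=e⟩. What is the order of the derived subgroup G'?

G' = [G, G] is generated by all commutators. The generator-pair commutators are: [p, q] = p².
The subgroup they normally generate is {e, p², p⁴, p⁶, p⁸, p¹⁰, p¹², p¹⁴, p¹⁶, p¹⁸}, of order 10.
Check: |G/G'| = 40/10 = 4 is the order of the abelianisation.

Answer: 10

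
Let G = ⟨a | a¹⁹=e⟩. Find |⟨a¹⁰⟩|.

|⟨a¹⁰⟩| equals the order of a¹⁰. Compute successive powers until reaching e:
  (a¹⁰)¹ = a¹⁰, (a¹⁰)² = a, (a¹⁰)³ = a¹¹, (a¹⁰)⁴ = a², (a¹⁰)⁵ = a¹², (a¹⁰)⁶ = a³, (a¹⁰)⁷ = a¹³, (a¹⁰)⁸ = a⁴, (a¹⁰)⁹ = a¹⁴, (a¹⁰)¹⁰ = a⁵, (a¹⁰)¹¹ = a¹⁵, (a¹⁰)¹² = a⁶, (a¹⁰)¹³ = a¹⁶, (a¹⁰)¹⁴ = a⁷, (a¹⁰)¹⁵ = a¹⁷, (a¹⁰)¹⁶ = a⁸, (a¹⁰)¹⁷ = a¹⁸, (a¹⁰)¹⁸ = a⁹, (a¹⁰)¹⁹ = e.
The smallest positive k with (a¹⁰)ᵏ = e is 19, so |⟨a¹⁰⟩| = 19.

Answer: 19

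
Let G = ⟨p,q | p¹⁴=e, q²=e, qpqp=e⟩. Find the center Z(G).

An element z ∈ Z(G) iff z commutes with every generator.
For example p⁷ is central: (p⁷)·p = p⁸ = p·(p⁷); (p⁷)·q = p⁷q = q·(p⁷).
Whereas p ∉ Z(G) since p·q = pq ≠ p¹³q = q·p.
Checking each of the 28 elements this way gives Z(G) = {e, p⁷}, of order 2.

Answer: {e, p⁷}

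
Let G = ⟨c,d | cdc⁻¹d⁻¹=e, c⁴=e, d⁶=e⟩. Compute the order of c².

Compute successive powers until reaching e:
  (c²)¹ = c², (c²)² = e.
The smallest positive k with (c²)ᵏ = e is 2.

Answer: 2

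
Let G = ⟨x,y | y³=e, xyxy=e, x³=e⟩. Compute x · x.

Compute x · x by multiplying left to right and reducing via the relations at each step:
  x · x = x²

Answer: x²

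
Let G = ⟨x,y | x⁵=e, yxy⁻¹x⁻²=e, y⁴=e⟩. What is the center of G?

An element z ∈ Z(G) iff z commutes with every generator.
For example e is central: e·x = x = x·e; e·y = y = y·e.
Whereas x ∉ Z(G) since x·y = xy ≠ x²y = y·x.
Checking each of the 20 elements this way gives Z(G) = {e}, of order 1.

Answer: {e}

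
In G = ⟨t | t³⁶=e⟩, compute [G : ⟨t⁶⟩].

First find ord(t⁶) by computing successive powers:
  (t⁶)¹ = t⁶, (t⁶)² = t¹², (t⁶)³ = t¹⁸, (t⁶)⁴ = t²⁴, (t⁶)⁵ = t³⁰, (t⁶)⁶ = e.
So |⟨t⁶⟩| = ord(t⁶) = 6. With |G| = 36, by Lagrange [G : ⟨t⁶⟩] = 36/6 = 6.

Answer: 6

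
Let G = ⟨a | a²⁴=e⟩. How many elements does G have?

G is generated by a single element, so G is cyclic. The relator gives a²⁴ = e and no smaller power is forced to be e, so the 24 powers {a, e, a², a³, a⁴, a⁵, a⁶, a⁷, a⁸, a⁹, a²², a²³, a²¹, a²⁰, a¹², a¹³, a¹¹, a¹⁰, a¹⁴, a¹⁵, a¹⁶, a¹⁷, a¹⁸, a¹⁹} are distinct. Hence |G| = 24.

Answer: 24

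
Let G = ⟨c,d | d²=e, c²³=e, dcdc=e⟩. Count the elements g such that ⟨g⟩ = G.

⟨g⟩ = G would require ord(g) = |G| = 46, but the maximum element order in G is 23 < 46. So G is not cyclic and no single element generates it: the count is 0.

Answer: 0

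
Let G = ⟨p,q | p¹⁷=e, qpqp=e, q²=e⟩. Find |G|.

Enumerate words in the generators, reducing via the relations: the distinct elements are
  {e, p, q, pq, p², p³, p⁴, p⁵, p⁶, p⁷, p⁸, p⁹, p²q, p³q, p¹², p¹³, p¹¹, p¹⁰, p¹⁴, p¹⁵, p¹⁶, p⁴q, p⁵q, p⁶q, p⁷q, p⁸q, p⁹q, p¹²q, p¹³q, p¹¹q, p¹⁰q, p¹⁴q, p¹⁵q, p¹⁶q}.
No further products give new elements, so |G| = 34.

Answer: 34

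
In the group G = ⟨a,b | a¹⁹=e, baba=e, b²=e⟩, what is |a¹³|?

Compute successive powers until reaching e:
  (a¹³)¹ = a¹³, (a¹³)² = a⁷, (a¹³)³ = a, (a¹³)⁴ = a¹⁴, (a¹³)⁵ = a⁸, (a¹³)⁶ = a², (a¹³)⁷ = a¹⁵, (a¹³)⁸ = a⁹, (a¹³)⁹ = a³, (a¹³)¹⁰ = a¹⁶, (a¹³)¹¹ = a¹⁰, (a¹³)¹² = a⁴, (a¹³)¹³ = a¹⁷, (a¹³)¹⁴ = a¹¹, (a¹³)¹⁵ = a⁵, (a¹³)¹⁶ = a¹⁸, (a¹³)¹⁷ = a¹², (a¹³)¹⁸ = a⁶, (a¹³)¹⁹ = e.
The smallest positive k with (a¹³)ᵏ = e is 19.

Answer: 19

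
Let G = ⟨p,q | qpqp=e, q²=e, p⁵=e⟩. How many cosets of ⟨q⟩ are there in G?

First find ord(q) by computing successive powers:
  q¹ = q, q² = e.
So |⟨q⟩| = ord(q) = 2. With |G| = 10, by Lagrange [G : ⟨q⟩] = 10/2 = 5.

Answer: 5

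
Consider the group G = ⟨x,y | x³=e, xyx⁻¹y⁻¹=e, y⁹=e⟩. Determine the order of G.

Enumerate words in the generators, reducing via the relations: the distinct elements are
  {e, x, y, xy, x², y², y³, y⁴, y⁵, y⁶, y⁷, y⁸, xy², xy³, xy⁴, xy⁵, xy⁶, xy⁷, xy⁸, x²y, x²y², x²y³, x²y⁴, x²y⁵, x²y⁶, x²y⁷, x²y⁸}.
No further products give new elements, so |G| = 27.

Answer: 27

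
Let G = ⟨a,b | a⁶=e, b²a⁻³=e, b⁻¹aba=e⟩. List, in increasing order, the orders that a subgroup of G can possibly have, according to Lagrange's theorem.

|G| = 12 = 2² · 3. By Lagrange's theorem the order of any subgroup divides 12; the divisors of 12 are 1, 2, 3, 4, 6, 12.

Answer: 1, 2, 3, 4, 6, 12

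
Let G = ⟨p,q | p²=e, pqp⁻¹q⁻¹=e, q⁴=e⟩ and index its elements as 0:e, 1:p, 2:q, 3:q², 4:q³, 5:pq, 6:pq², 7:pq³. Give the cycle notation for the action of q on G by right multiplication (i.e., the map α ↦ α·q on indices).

(0 2 3 4)(1 5 6 7)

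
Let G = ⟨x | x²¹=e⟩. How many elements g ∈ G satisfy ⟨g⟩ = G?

G is cyclic of order 21. An element generates G iff its order is 21, and a cyclic group of order 21 has exactly φ(21) = 12 such elements.

Answer: 12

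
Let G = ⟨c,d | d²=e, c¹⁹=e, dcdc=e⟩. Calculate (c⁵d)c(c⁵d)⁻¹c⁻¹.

[(c⁵d), c] = (c⁵d)·c·(c⁵d)⁻¹·c⁻¹.
  (c⁵d) · c = c⁴d
  (c⁴d) · (c⁵d) = c¹⁸
  (c¹⁸) · (c¹⁸) = c¹⁷

Answer: c¹⁷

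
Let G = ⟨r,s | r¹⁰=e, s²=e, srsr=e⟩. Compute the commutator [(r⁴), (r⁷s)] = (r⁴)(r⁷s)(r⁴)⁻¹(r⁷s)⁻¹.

[(r⁴), (r⁷s)] = (r⁴)·(r⁷s)·(r⁴)⁻¹·(r⁷s)⁻¹.
  (r⁴) · (r⁷s) = rs
  (rs) · (r⁶) = r⁵s
  (r⁵s) · (r⁷s) = r⁸

Answer: r⁸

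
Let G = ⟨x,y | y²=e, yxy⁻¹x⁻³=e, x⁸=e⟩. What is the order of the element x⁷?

Compute successive powers until reaching e:
  (x⁷)¹ = x⁷, (x⁷)² = x⁶, (x⁷)³ = x⁵, (x⁷)⁴ = x⁴, (x⁷)⁵ = x³, (x⁷)⁶ = x², (x⁷)⁷ = x, (x⁷)⁸ = e.
The smallest positive k with (x⁷)ᵏ = e is 8.

Answer: 8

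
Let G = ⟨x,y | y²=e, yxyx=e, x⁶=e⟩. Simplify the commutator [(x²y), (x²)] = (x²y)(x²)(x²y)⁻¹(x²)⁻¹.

[(x²y), (x²)] = (x²y)·(x²)·(x²y)⁻¹·(x²)⁻¹.
  (x²y) · (x²) = y
  y · (x²y) = x⁴
  (x⁴) · (x⁴) = x²

Answer: x²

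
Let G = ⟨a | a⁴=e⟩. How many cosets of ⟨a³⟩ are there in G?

First find ord(a³) by computing successive powers:
  (a³)¹ = a³, (a³)² = a², (a³)³ = a, (a³)⁴ = e.
So |⟨a³⟩| = ord(a³) = 4. With |G| = 4, by Lagrange [G : ⟨a³⟩] = 4/4 = 1.

Answer: 1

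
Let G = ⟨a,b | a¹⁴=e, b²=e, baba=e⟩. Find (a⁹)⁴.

Compute successive powers of (a⁹), reducing at each step:
  (a⁹)²: (a⁹) · a⁹ = a⁴
  (a⁹)³: (a⁴) · a⁹ = a¹³
  (a⁹)⁴: (a¹³) · a⁹ = a⁸

Answer: a⁸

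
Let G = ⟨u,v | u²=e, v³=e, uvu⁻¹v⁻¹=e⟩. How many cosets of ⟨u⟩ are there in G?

First find ord(u) by computing successive powers:
  u¹ = u, u² = e.
So |⟨u⟩| = ord(u) = 2. With |G| = 6, by Lagrange [G : ⟨u⟩] = 6/2 = 3.

Answer: 3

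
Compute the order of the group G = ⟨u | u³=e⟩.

G is generated by a single element, so G is cyclic. The relator gives u³ = e and no smaller power is forced to be e, so the 3 powers {e, u, u²} are distinct. Hence |G| = 3.

Answer: 3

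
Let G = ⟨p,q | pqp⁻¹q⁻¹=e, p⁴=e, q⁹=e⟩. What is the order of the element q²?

Compute successive powers until reaching e:
  (q²)¹ = q², (q²)² = q⁴, (q²)³ = q⁶, (q²)⁴ = q⁸, (q²)⁵ = q, (q²)⁶ = q³, (q²)⁷ = q⁵, (q²)⁸ = q⁷, (q²)⁹ = e.
The smallest positive k with (q²)ᵏ = e is 9.

Answer: 9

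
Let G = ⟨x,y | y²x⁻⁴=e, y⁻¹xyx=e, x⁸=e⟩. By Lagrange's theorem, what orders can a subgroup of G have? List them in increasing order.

|G| = 16 = 2⁴. By Lagrange's theorem the order of any subgroup divides 16; the divisors of 16 are 1, 2, 4, 8, 16.

Answer: 1, 2, 4, 8, 16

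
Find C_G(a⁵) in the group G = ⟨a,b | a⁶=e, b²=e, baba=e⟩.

⟨a⁵⟩ ⊆ C_G(a⁵) since powers of a⁵ commute with a⁵; so |C_G(a⁵)| ≥ |⟨a⁵⟩| = 6.
By orbit–stabilizer, |C_G(a⁵)| = |G| / |conj. class of a⁵| = 12 / 2 = 6.
The 6 elements commuting with a⁵ are {e, a, a², a³, a⁴, a⁵}.

Answer: {e, a, a², a³, a⁴, a⁵}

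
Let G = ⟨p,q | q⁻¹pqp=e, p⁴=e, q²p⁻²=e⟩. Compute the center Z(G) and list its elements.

An element z ∈ Z(G) iff z commutes with every generator.
For example p² is central: (p²)·p = p³ = p·(p²); (p²)·q = q⁻¹ = q·(p²).
Whereas p ∉ Z(G) since p·q = pq ≠ pq⁻¹ = q·p.
Checking each of the 8 elements this way gives Z(G) = {e, p²}, of order 2.

Answer: {e, p²}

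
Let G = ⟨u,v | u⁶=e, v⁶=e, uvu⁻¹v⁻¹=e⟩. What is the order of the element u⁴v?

Compute successive powers until reaching e:
  (u⁴v)¹ = u⁴v, (u⁴v)² = u²v², (u⁴v)³ = v³, (u⁴v)⁴ = u⁴v⁴, (u⁴v)⁵ = u²v⁵, (u⁴v)⁶ = e.
The smallest positive k with (u⁴v)ᵏ = e is 6.

Answer: 6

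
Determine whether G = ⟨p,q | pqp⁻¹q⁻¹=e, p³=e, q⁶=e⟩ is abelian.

Each pair of generators commutes: p·q = pq = q·p. Since the generators pairwise commute, every element of G commutes with every other, so G is abelian.

Answer: Yes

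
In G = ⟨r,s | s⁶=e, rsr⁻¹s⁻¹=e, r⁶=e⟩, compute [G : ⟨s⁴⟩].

First find ord(s⁴) by computing successive powers:
  (s⁴)¹ = s⁴, (s⁴)² = s², (s⁴)³ = e.
So |⟨s⁴⟩| = ord(s⁴) = 3. With |G| = 36, by Lagrange [G : ⟨s⁴⟩] = 36/3 = 12.

Answer: 12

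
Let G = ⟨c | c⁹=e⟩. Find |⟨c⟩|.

|⟨c⟩| equals the order of c. Compute successive powers until reaching e:
  c¹ = c, c² = c², c³ = c³, c⁴ = c⁴, c⁵ = c⁵, c⁶ = c⁶, c⁷ = c⁷, c⁸ = c⁸, c⁹ = e.
The smallest positive k with cᵏ = e is 9, so |⟨c⟩| = 9.

Answer: 9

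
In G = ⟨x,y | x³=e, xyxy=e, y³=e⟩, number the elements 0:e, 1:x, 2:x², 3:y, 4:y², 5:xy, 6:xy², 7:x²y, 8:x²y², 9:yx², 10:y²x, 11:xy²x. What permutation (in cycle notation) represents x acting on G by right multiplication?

(0 1 2)(3 8 9)(4 10 5)(6 11 7)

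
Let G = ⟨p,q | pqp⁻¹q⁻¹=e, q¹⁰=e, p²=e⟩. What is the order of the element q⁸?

Compute successive powers until reaching e:
  (q⁸)¹ = q⁸, (q⁸)² = q⁶, (q⁸)³ = q⁴, (q⁸)⁴ = q², (q⁸)⁵ = e.
The smallest positive k with (q⁸)ᵏ = e is 5.

Answer: 5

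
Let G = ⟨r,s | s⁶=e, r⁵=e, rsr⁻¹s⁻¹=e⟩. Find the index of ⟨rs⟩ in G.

First find ord(rs) by computing successive powers:
  (rs)¹ = rs, (rs)² = r²s², (rs)³ = r³s³, (rs)⁴ = r⁴s⁴, (rs)⁵ = s⁵, (rs)⁶ = r, (rs)⁷ = r²s, (rs)⁸ = r³s², (rs)⁹ = r⁴s³, (rs)¹⁰ = s⁴, (rs)¹¹ = rs⁵, (rs)¹² = r², (rs)¹³ = r³s, (rs)¹⁴ = r⁴s², (rs)¹⁵ = s³, (rs)¹⁶ = rs⁴, (rs)¹⁷ = r²s⁵, (rs)¹⁸ = r³, (rs)¹⁹ = r⁴s, (rs)²⁰ = s², (rs)²¹ = rs³, (rs)²² = r²s⁴, (rs)²³ = r³s⁵, (rs)²⁴ = r⁴, (rs)²⁵ = s, (rs)²⁶ = rs², (rs)²⁷ = r²s³, (rs)²⁸ = r³s⁴, (rs)²⁹ = r⁴s⁵, (rs)³⁰ = e.
So |⟨rs⟩| = ord(rs) = 30. With |G| = 30, by Lagrange [G : ⟨rs⟩] = 30/30 = 1.

Answer: 1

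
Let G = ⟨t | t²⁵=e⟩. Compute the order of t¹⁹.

Compute successive powers until reaching e:
  (t¹⁹)¹ = t¹⁹, (t¹⁹)² = t¹³, (t¹⁹)³ = t⁷, (t¹⁹)⁴ = t, (t¹⁹)⁵ = t²⁰, (t¹⁹)⁶ = t¹⁴, (t¹⁹)⁷ = t⁸, (t¹⁹)⁸ = t², (t¹⁹)⁹ = t²¹, (t¹⁹)¹⁰ = t¹⁵, (t¹⁹)¹¹ = t⁹, (t¹⁹)¹² = t³, (t¹⁹)¹³ = t²², (t¹⁹)¹⁴ = t¹⁶, (t¹⁹)¹⁵ = t¹⁰, (t¹⁹)¹⁶ = t⁴, (t¹⁹)¹⁷ = t²³, (t¹⁹)¹⁸ = t¹⁷, (t¹⁹)¹⁹ = t¹¹, (t¹⁹)²⁰ = t⁵, (t¹⁹)²¹ = t²⁴, (t¹⁹)²² = t¹⁸, (t¹⁹)²³ = t¹², (t¹⁹)²⁴ = t⁶, (t¹⁹)²⁵ = e.
The smallest positive k with (t¹⁹)ᵏ = e is 25.

Answer: 25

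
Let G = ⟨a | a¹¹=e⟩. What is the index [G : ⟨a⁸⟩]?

First find ord(a⁸) by computing successive powers:
  (a⁸)¹ = a⁸, (a⁸)² = a⁵, (a⁸)³ = a², (a⁸)⁴ = a¹⁰, (a⁸)⁵ = a⁷, (a⁸)⁶ = a⁴, (a⁸)⁷ = a, (a⁸)⁸ = a⁹, (a⁸)⁹ = a⁶, (a⁸)¹⁰ = a³, (a⁸)¹¹ = e.
So |⟨a⁸⟩| = ord(a⁸) = 11. With |G| = 11, by Lagrange [G : ⟨a⁸⟩] = 11/11 = 1.

Answer: 1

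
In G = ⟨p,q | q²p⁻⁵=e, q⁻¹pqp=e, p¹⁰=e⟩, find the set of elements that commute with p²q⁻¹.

⟨p²q⁻¹⟩ ⊆ C_G(p²q⁻¹) since powers of p²q⁻¹ commute with p²q⁻¹; so |C_G(p²q⁻¹)| ≥ |⟨p²q⁻¹⟩| = 4.
By orbit–stabilizer, |C_G(p²q⁻¹)| = |G| / |conj. class of p²q⁻¹| = 20 / 5 = 4.
The 4 elements commuting with p²q⁻¹ are {e, p⁵, p²q, p²q⁻¹}.

Answer: {e, p⁵, p²q, p²q⁻¹}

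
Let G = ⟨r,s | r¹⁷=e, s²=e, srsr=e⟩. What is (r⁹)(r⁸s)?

Compute (r⁹) · (r⁸s) by multiplying left to right and reducing via the relations at each step:
  (r⁹) · r⁸ = e
  e · s = s

Answer: s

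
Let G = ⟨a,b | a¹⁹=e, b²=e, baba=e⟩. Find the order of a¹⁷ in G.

Compute successive powers until reaching e:
  (a¹⁷)¹ = a¹⁷, (a¹⁷)² = a¹⁵, (a¹⁷)³ = a¹³, (a¹⁷)⁴ = a¹¹, (a¹⁷)⁵ = a⁹, (a¹⁷)⁶ = a⁷, (a¹⁷)⁷ = a⁵, (a¹⁷)⁸ = a³, (a¹⁷)⁹ = a, (a¹⁷)¹⁰ = a¹⁸, (a¹⁷)¹¹ = a¹⁶, (a¹⁷)¹² = a¹⁴, (a¹⁷)¹³ = a¹², (a¹⁷)¹⁴ = a¹⁰, (a¹⁷)¹⁵ = a⁸, (a¹⁷)¹⁶ = a⁶, (a¹⁷)¹⁷ = a⁴, (a¹⁷)¹⁸ = a², (a¹⁷)¹⁹ = e.
The smallest positive k with (a¹⁷)ᵏ = e is 19.

Answer: 19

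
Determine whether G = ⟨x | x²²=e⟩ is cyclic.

|G| = 22. The element x has order 22 (its powers give 22 distinct elements), so ⟨x⟩ = G and G is cyclic.

Answer: Yes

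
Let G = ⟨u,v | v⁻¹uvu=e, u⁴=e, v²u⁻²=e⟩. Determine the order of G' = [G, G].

G' = [G, G] is generated by all commutators. The generator-pair commutators are: [u, v] = u².
The subgroup they normally generate is {e, u²}, of order 2.
Check: |G/G'| = 8/2 = 4 is the order of the abelianisation.

Answer: 2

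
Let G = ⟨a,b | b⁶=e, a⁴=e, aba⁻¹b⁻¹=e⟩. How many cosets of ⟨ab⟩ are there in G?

First find ord(ab) by computing successive powers:
  (ab)¹ = ab, (ab)² = a²b², (ab)³ = a³b³, (ab)⁴ = b⁴, (ab)⁵ = ab⁵, (ab)⁶ = a², (ab)⁷ = a³b, (ab)⁸ = b², (ab)⁹ = ab³, (ab)¹⁰ = a²b⁴, (ab)¹¹ = a³b⁵, (ab)¹² = e.
So |⟨ab⟩| = ord(ab) = 12. With |G| = 24, by Lagrange [G : ⟨ab⟩] = 24/12 = 2.

Answer: 2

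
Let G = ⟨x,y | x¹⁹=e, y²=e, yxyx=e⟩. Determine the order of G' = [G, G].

G' = [G, G] is generated by all commutators. The generator-pair commutators are: [x, y] = x².
The subgroup they normally generate is {e, x, x², x³, x⁴, x⁵, x⁶, x⁷, x⁸, x⁹, x¹⁰, x¹¹, x¹², x¹³, x¹⁴, x¹⁵, x¹⁶, x¹⁷, x¹⁸}, of order 19.
Check: |G/G'| = 38/19 = 2 is the order of the abelianisation.

Answer: 19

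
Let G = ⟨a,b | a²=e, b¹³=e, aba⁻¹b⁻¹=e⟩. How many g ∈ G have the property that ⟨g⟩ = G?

G is cyclic of order 26. An element generates G iff its order is 26, and a cyclic group of order 26 has exactly φ(26) = 12 such elements.

Answer: 12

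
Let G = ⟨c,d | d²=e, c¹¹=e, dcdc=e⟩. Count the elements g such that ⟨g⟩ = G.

⟨g⟩ = G would require ord(g) = |G| = 22, but the maximum element order in G is 11 < 22. So G is not cyclic and no single element generates it: the count is 0.

Answer: 0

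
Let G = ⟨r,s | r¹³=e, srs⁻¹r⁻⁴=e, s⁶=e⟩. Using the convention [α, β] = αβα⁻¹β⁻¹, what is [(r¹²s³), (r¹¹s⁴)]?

[(r¹²s³), (r¹¹s⁴)] = (r¹²s³)·(r¹¹s⁴)·(r¹²s³)⁻¹·(r¹¹s⁴)⁻¹.
  (r¹²s³) · (r¹¹s⁴) = rs
  (rs) · (r¹²s³) = r¹⁰s⁴
  (r¹⁰s⁴) · (r⁶s²) = r¹²

Answer: r¹²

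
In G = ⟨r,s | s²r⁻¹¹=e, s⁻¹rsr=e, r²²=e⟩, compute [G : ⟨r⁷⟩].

First find ord(r⁷) by computing successive powers:
  (r⁷)¹ = r⁷, (r⁷)² = r¹⁴, (r⁷)³ = r²¹, (r⁷)⁴ = r⁶, (r⁷)⁵ = r¹³, (r⁷)⁶ = r²⁰, (r⁷)⁷ = r⁵, (r⁷)⁸ = r¹², (r⁷)⁹ = r¹⁹, (r⁷)¹⁰ = r⁴, (r⁷)¹¹ = r¹¹, (r⁷)¹² = r¹⁸, (r⁷)¹³ = r³, (r⁷)¹⁴ = r¹⁰, (r⁷)¹⁵ = r¹⁷, (r⁷)¹⁶ = r², (r⁷)¹⁷ = r⁹, (r⁷)¹⁸ = r¹⁶, (r⁷)¹⁹ = r, (r⁷)²⁰ = r⁸, (r⁷)²¹ = r¹⁵, (r⁷)²² = e.
So |⟨r⁷⟩| = ord(r⁷) = 22. With |G| = 44, by Lagrange [G : ⟨r⁷⟩] = 44/22 = 2.

Answer: 2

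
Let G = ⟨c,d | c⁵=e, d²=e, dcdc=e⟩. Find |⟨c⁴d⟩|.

|⟨c⁴d⟩| equals the order of c⁴d. Compute successive powers until reaching e:
  (c⁴d)¹ = c⁴d, (c⁴d)² = e.
The smallest positive k with (c⁴d)ᵏ = e is 2, so |⟨c⁴d⟩| = 2.

Answer: 2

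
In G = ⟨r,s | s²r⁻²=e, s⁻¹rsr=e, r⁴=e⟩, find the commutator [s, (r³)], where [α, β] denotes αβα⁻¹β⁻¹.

[s, (r³)] = s·(r³)·s⁻¹·(r³)⁻¹.
  s · (r³) = rs
  (rs) · (s⁻¹) = r
  r · r = r²

Answer: r²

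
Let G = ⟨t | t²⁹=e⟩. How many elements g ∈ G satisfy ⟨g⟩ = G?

G is cyclic of order 29. An element generates G iff its order is 29, and a cyclic group of order 29 has exactly φ(29) = 28 such elements.

Answer: 28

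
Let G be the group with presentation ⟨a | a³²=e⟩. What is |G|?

G is generated by a single element, so G is cyclic. The relator gives a³² = e and no smaller power is forced to be e, so the 32 powers {a, e, a², a³, a⁴, a⁵, a⁶, a⁷, a⁸, a⁹, a²², a²³, a²¹, a²⁰, a²⁴, a²⁵, a²⁶, a²⁷, a²⁸, a²⁹, a³¹, a³⁰, a¹², a¹³, a¹¹, a¹⁰, a¹⁴, a¹⁵, a¹⁶, a¹⁷, a¹⁸, a¹⁹} are distinct. Hence |G| = 32.

Answer: 32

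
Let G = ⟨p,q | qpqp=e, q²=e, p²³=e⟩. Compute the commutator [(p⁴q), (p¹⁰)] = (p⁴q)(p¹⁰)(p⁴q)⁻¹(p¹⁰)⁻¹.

[(p⁴q), (p¹⁰)] = (p⁴q)·(p¹⁰)·(p⁴q)⁻¹·(p¹⁰)⁻¹.
  (p⁴q) · (p¹⁰) = p¹⁷q
  (p¹⁷q) · (p⁴q) = p¹³
  (p¹³) · (p¹³) = p³

Answer: p³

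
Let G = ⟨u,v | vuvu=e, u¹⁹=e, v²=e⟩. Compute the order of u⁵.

Compute successive powers until reaching e:
  (u⁵)¹ = u⁵, (u⁵)² = u¹⁰, (u⁵)³ = u¹⁵, (u⁵)⁴ = u, (u⁵)⁵ = u⁶, (u⁵)⁶ = u¹¹, (u⁵)⁷ = u¹⁶, (u⁵)⁸ = u², (u⁵)⁹ = u⁷, (u⁵)¹⁰ = u¹², (u⁵)¹¹ = u¹⁷, (u⁵)¹² = u³, (u⁵)¹³ = u⁸, (u⁵)¹⁴ = u¹³, (u⁵)¹⁵ = u¹⁸, (u⁵)¹⁶ = u⁴, (u⁵)¹⁷ = u⁹, (u⁵)¹⁸ = u¹⁴, (u⁵)¹⁹ = e.
The smallest positive k with (u⁵)ᵏ = e is 19.

Answer: 19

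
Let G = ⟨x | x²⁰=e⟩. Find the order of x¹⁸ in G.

Compute successive powers until reaching e:
  (x¹⁸)¹ = x¹⁸, (x¹⁸)² = x¹⁶, (x¹⁸)³ = x¹⁴, (x¹⁸)⁴ = x¹², (x¹⁸)⁵ = x¹⁰, (x¹⁸)⁶ = x⁸, (x¹⁸)⁷ = x⁶, (x¹⁸)⁸ = x⁴, (x¹⁸)⁹ = x², (x¹⁸)¹⁰ = e.
The smallest positive k with (x¹⁸)ᵏ = e is 10.

Answer: 10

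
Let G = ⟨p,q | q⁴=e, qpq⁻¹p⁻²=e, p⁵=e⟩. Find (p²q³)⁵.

Compute successive powers of (p²q³), reducing at each step:
  (p²q³)²: (p²q³) · p² = p³q³;   (p³q³) · q³ = p³q²
  (p²q³)³: (p³q²) · p² = pq²;   (pq²) · q³ = pq
  (p²q³)⁴: (pq) · p² = q;   q · q³ = e
  (p²q³)⁵: e · p² = p²;   (p²) · q³ = p²q³

Answer: p²q³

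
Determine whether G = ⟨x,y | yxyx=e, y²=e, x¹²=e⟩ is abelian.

x·y = xy but y·x = x¹¹y, so x·y ≠ y·x and G is not abelian.

Answer: No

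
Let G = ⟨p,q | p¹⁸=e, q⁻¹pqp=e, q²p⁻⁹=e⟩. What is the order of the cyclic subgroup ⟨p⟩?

|⟨p⟩| equals the order of p. Compute successive powers until reaching e:
  p¹ = p, p² = p², p³ = p³, p⁴ = p⁴, p⁵ = p⁵, p⁶ = p⁶, p⁷ = p⁷, p⁸ = p⁸, p⁹ = p⁹, p¹⁰ = p¹⁰, p¹¹ = p¹¹, p¹² = p¹², p¹³ = p¹³, p¹⁴ = p¹⁴, p¹⁵ = p¹⁵, p¹⁶ = p¹⁶, p¹⁷ = p¹⁷, p¹⁸ = e.
The smallest positive k with pᵏ = e is 18, so |⟨p⟩| = 18.

Answer: 18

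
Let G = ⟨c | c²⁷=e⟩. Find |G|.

G is generated by a single element, so G is cyclic. The relator gives c²⁷ = e and no smaller power is forced to be e, so the 27 powers {c, e, c², c³, c⁴, c⁵, c⁶, c⁷, c⁸, c⁹, c²², c²³, c²¹, c²⁰, c²⁴, c²⁵, c²⁶, c¹², c¹³, c¹¹, c¹⁰, c¹⁴, c¹⁵, c¹⁶, c¹⁷, c¹⁸, c¹⁹} are distinct. Hence |G| = 27.

Answer: 27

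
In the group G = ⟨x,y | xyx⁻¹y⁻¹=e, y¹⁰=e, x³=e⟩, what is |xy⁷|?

Compute successive powers until reaching e:
  (xy⁷)¹ = xy⁷, (xy⁷)² = x²y⁴, (xy⁷)³ = y, (xy⁷)⁴ = xy⁸, (xy⁷)⁵ = x²y⁵, (xy⁷)⁶ = y², (xy⁷)⁷ = xy⁹, (xy⁷)⁸ = x²y⁶, (xy⁷)⁹ = y³, (xy⁷)¹⁰ = x, (xy⁷)¹¹ = x²y⁷, (xy⁷)¹² = y⁴, (xy⁷)¹³ = xy, (xy⁷)¹⁴ = x²y⁸, (xy⁷)¹⁵ = y⁵, (xy⁷)¹⁶ = xy², (xy⁷)¹⁷ = x²y⁹, (xy⁷)¹⁸ = y⁶, (xy⁷)¹⁹ = xy³, (xy⁷)²⁰ = x², (xy⁷)²¹ = y⁷, (xy⁷)²² = xy⁴, (xy⁷)²³ = x²y, (xy⁷)²⁴ = y⁸, (xy⁷)²⁵ = xy⁵, (xy⁷)²⁶ = x²y², (xy⁷)²⁷ = y⁹, (xy⁷)²⁸ = xy⁶, (xy⁷)²⁹ = x²y³, (xy⁷)³⁰ = e.
The smallest positive k with (xy⁷)ᵏ = e is 30.

Answer: 30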